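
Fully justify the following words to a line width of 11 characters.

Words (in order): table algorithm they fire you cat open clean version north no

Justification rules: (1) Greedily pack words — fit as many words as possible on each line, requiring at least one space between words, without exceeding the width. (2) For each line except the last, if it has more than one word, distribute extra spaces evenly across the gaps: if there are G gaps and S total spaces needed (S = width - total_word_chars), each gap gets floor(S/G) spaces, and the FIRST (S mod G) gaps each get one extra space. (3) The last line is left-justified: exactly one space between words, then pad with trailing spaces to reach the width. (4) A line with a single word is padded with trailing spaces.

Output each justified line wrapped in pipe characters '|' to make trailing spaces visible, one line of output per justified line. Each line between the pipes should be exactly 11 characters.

Line 1: ['table'] (min_width=5, slack=6)
Line 2: ['algorithm'] (min_width=9, slack=2)
Line 3: ['they', 'fire'] (min_width=9, slack=2)
Line 4: ['you', 'cat'] (min_width=7, slack=4)
Line 5: ['open', 'clean'] (min_width=10, slack=1)
Line 6: ['version'] (min_width=7, slack=4)
Line 7: ['north', 'no'] (min_width=8, slack=3)

Answer: |table      |
|algorithm  |
|they   fire|
|you     cat|
|open  clean|
|version    |
|north no   |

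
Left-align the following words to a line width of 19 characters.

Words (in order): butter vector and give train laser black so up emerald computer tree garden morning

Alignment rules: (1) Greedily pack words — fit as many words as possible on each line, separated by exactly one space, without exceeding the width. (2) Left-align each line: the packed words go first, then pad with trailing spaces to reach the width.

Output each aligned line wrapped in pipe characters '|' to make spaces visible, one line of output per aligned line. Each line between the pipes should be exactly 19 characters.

Answer: |butter vector and  |
|give train laser   |
|black so up emerald|
|computer tree      |
|garden morning     |

Derivation:
Line 1: ['butter', 'vector', 'and'] (min_width=17, slack=2)
Line 2: ['give', 'train', 'laser'] (min_width=16, slack=3)
Line 3: ['black', 'so', 'up', 'emerald'] (min_width=19, slack=0)
Line 4: ['computer', 'tree'] (min_width=13, slack=6)
Line 5: ['garden', 'morning'] (min_width=14, slack=5)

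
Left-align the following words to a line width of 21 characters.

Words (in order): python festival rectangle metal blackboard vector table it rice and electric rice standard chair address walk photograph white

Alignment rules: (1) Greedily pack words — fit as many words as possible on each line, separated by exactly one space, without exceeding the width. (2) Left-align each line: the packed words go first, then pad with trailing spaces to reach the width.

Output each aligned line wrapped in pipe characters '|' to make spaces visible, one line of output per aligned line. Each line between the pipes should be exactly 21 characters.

Line 1: ['python', 'festival'] (min_width=15, slack=6)
Line 2: ['rectangle', 'metal'] (min_width=15, slack=6)
Line 3: ['blackboard', 'vector'] (min_width=17, slack=4)
Line 4: ['table', 'it', 'rice', 'and'] (min_width=17, slack=4)
Line 5: ['electric', 'rice'] (min_width=13, slack=8)
Line 6: ['standard', 'chair'] (min_width=14, slack=7)
Line 7: ['address', 'walk'] (min_width=12, slack=9)
Line 8: ['photograph', 'white'] (min_width=16, slack=5)

Answer: |python festival      |
|rectangle metal      |
|blackboard vector    |
|table it rice and    |
|electric rice        |
|standard chair       |
|address walk         |
|photograph white     |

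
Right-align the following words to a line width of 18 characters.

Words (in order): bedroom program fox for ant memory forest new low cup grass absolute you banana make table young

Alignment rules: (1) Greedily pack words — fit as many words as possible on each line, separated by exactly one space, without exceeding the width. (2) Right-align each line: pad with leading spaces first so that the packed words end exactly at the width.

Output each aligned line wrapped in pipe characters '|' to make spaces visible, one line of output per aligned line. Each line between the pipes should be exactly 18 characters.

Answer: |   bedroom program|
|fox for ant memory|
|forest new low cup|
|grass absolute you|
| banana make table|
|             young|

Derivation:
Line 1: ['bedroom', 'program'] (min_width=15, slack=3)
Line 2: ['fox', 'for', 'ant', 'memory'] (min_width=18, slack=0)
Line 3: ['forest', 'new', 'low', 'cup'] (min_width=18, slack=0)
Line 4: ['grass', 'absolute', 'you'] (min_width=18, slack=0)
Line 5: ['banana', 'make', 'table'] (min_width=17, slack=1)
Line 6: ['young'] (min_width=5, slack=13)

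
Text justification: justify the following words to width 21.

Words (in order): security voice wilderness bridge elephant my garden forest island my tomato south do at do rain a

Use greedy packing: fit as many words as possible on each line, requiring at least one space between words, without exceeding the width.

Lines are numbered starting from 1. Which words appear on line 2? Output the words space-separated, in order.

Line 1: ['security', 'voice'] (min_width=14, slack=7)
Line 2: ['wilderness', 'bridge'] (min_width=17, slack=4)
Line 3: ['elephant', 'my', 'garden'] (min_width=18, slack=3)
Line 4: ['forest', 'island', 'my'] (min_width=16, slack=5)
Line 5: ['tomato', 'south', 'do', 'at', 'do'] (min_width=21, slack=0)
Line 6: ['rain', 'a'] (min_width=6, slack=15)

Answer: wilderness bridge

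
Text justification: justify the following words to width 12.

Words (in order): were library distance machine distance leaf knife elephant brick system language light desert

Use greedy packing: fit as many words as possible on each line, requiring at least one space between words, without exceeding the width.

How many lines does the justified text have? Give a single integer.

Line 1: ['were', 'library'] (min_width=12, slack=0)
Line 2: ['distance'] (min_width=8, slack=4)
Line 3: ['machine'] (min_width=7, slack=5)
Line 4: ['distance'] (min_width=8, slack=4)
Line 5: ['leaf', 'knife'] (min_width=10, slack=2)
Line 6: ['elephant'] (min_width=8, slack=4)
Line 7: ['brick', 'system'] (min_width=12, slack=0)
Line 8: ['language'] (min_width=8, slack=4)
Line 9: ['light', 'desert'] (min_width=12, slack=0)
Total lines: 9

Answer: 9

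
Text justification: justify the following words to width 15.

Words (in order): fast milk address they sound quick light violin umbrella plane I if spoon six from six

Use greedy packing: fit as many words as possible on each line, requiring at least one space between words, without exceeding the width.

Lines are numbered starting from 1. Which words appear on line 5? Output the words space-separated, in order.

Line 1: ['fast', 'milk'] (min_width=9, slack=6)
Line 2: ['address', 'they'] (min_width=12, slack=3)
Line 3: ['sound', 'quick'] (min_width=11, slack=4)
Line 4: ['light', 'violin'] (min_width=12, slack=3)
Line 5: ['umbrella', 'plane'] (min_width=14, slack=1)
Line 6: ['I', 'if', 'spoon', 'six'] (min_width=14, slack=1)
Line 7: ['from', 'six'] (min_width=8, slack=7)

Answer: umbrella plane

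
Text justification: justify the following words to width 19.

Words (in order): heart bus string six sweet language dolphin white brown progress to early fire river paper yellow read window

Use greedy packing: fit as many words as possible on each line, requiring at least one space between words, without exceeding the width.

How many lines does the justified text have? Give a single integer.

Line 1: ['heart', 'bus', 'string'] (min_width=16, slack=3)
Line 2: ['six', 'sweet', 'language'] (min_width=18, slack=1)
Line 3: ['dolphin', 'white', 'brown'] (min_width=19, slack=0)
Line 4: ['progress', 'to', 'early'] (min_width=17, slack=2)
Line 5: ['fire', 'river', 'paper'] (min_width=16, slack=3)
Line 6: ['yellow', 'read', 'window'] (min_width=18, slack=1)
Total lines: 6

Answer: 6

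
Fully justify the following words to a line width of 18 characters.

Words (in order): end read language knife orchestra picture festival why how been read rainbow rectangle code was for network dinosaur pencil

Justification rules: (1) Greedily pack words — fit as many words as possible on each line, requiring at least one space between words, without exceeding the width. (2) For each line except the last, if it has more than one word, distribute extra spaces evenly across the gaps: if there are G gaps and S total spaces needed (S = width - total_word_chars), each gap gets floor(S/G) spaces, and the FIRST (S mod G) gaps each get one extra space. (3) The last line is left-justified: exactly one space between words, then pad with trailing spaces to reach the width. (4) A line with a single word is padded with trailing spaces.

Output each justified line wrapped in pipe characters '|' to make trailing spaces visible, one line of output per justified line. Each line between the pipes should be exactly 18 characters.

Line 1: ['end', 'read', 'language'] (min_width=17, slack=1)
Line 2: ['knife', 'orchestra'] (min_width=15, slack=3)
Line 3: ['picture', 'festival'] (min_width=16, slack=2)
Line 4: ['why', 'how', 'been', 'read'] (min_width=17, slack=1)
Line 5: ['rainbow', 'rectangle'] (min_width=17, slack=1)
Line 6: ['code', 'was', 'for'] (min_width=12, slack=6)
Line 7: ['network', 'dinosaur'] (min_width=16, slack=2)
Line 8: ['pencil'] (min_width=6, slack=12)

Answer: |end  read language|
|knife    orchestra|
|picture   festival|
|why  how been read|
|rainbow  rectangle|
|code    was    for|
|network   dinosaur|
|pencil            |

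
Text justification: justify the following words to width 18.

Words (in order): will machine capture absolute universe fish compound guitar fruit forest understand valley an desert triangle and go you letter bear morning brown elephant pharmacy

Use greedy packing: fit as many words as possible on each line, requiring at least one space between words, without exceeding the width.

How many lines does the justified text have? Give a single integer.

Line 1: ['will', 'machine'] (min_width=12, slack=6)
Line 2: ['capture', 'absolute'] (min_width=16, slack=2)
Line 3: ['universe', 'fish'] (min_width=13, slack=5)
Line 4: ['compound', 'guitar'] (min_width=15, slack=3)
Line 5: ['fruit', 'forest'] (min_width=12, slack=6)
Line 6: ['understand', 'valley'] (min_width=17, slack=1)
Line 7: ['an', 'desert', 'triangle'] (min_width=18, slack=0)
Line 8: ['and', 'go', 'you', 'letter'] (min_width=17, slack=1)
Line 9: ['bear', 'morning', 'brown'] (min_width=18, slack=0)
Line 10: ['elephant', 'pharmacy'] (min_width=17, slack=1)
Total lines: 10

Answer: 10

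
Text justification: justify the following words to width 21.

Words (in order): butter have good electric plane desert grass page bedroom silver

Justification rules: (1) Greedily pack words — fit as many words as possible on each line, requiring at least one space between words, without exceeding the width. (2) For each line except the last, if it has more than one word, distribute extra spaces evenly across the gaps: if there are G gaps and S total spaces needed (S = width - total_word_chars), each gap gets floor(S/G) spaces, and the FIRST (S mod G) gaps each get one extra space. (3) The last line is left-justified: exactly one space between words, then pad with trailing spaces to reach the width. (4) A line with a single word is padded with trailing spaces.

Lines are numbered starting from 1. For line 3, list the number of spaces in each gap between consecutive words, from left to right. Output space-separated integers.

Line 1: ['butter', 'have', 'good'] (min_width=16, slack=5)
Line 2: ['electric', 'plane', 'desert'] (min_width=21, slack=0)
Line 3: ['grass', 'page', 'bedroom'] (min_width=18, slack=3)
Line 4: ['silver'] (min_width=6, slack=15)

Answer: 3 2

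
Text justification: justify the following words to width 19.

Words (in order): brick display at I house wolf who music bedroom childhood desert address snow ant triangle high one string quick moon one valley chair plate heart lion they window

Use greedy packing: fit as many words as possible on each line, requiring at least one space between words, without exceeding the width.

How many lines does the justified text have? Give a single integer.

Line 1: ['brick', 'display', 'at', 'I'] (min_width=18, slack=1)
Line 2: ['house', 'wolf', 'who'] (min_width=14, slack=5)
Line 3: ['music', 'bedroom'] (min_width=13, slack=6)
Line 4: ['childhood', 'desert'] (min_width=16, slack=3)
Line 5: ['address', 'snow', 'ant'] (min_width=16, slack=3)
Line 6: ['triangle', 'high', 'one'] (min_width=17, slack=2)
Line 7: ['string', 'quick', 'moon'] (min_width=17, slack=2)
Line 8: ['one', 'valley', 'chair'] (min_width=16, slack=3)
Line 9: ['plate', 'heart', 'lion'] (min_width=16, slack=3)
Line 10: ['they', 'window'] (min_width=11, slack=8)
Total lines: 10

Answer: 10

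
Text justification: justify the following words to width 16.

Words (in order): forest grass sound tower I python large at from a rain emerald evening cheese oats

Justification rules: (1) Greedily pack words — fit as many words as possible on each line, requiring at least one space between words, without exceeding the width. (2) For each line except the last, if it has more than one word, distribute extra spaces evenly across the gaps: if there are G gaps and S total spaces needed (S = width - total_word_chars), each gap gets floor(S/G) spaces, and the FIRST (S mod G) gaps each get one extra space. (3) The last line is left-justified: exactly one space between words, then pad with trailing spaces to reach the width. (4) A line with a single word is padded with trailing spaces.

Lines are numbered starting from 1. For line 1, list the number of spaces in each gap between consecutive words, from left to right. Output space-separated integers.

Line 1: ['forest', 'grass'] (min_width=12, slack=4)
Line 2: ['sound', 'tower', 'I'] (min_width=13, slack=3)
Line 3: ['python', 'large', 'at'] (min_width=15, slack=1)
Line 4: ['from', 'a', 'rain'] (min_width=11, slack=5)
Line 5: ['emerald', 'evening'] (min_width=15, slack=1)
Line 6: ['cheese', 'oats'] (min_width=11, slack=5)

Answer: 5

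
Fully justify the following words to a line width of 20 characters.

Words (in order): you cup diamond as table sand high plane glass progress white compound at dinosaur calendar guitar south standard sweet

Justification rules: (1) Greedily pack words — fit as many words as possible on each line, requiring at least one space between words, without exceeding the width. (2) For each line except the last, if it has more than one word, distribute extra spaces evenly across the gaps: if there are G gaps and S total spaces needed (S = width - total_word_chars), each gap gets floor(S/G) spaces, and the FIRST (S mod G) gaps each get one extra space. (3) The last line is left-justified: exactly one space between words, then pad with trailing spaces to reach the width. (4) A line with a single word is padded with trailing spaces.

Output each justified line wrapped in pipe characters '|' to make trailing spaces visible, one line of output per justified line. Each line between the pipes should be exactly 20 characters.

Answer: |you  cup  diamond as|
|table    sand   high|
|plane glass progress|
|white   compound  at|
|dinosaur    calendar|
|guitar         south|
|standard sweet      |

Derivation:
Line 1: ['you', 'cup', 'diamond', 'as'] (min_width=18, slack=2)
Line 2: ['table', 'sand', 'high'] (min_width=15, slack=5)
Line 3: ['plane', 'glass', 'progress'] (min_width=20, slack=0)
Line 4: ['white', 'compound', 'at'] (min_width=17, slack=3)
Line 5: ['dinosaur', 'calendar'] (min_width=17, slack=3)
Line 6: ['guitar', 'south'] (min_width=12, slack=8)
Line 7: ['standard', 'sweet'] (min_width=14, slack=6)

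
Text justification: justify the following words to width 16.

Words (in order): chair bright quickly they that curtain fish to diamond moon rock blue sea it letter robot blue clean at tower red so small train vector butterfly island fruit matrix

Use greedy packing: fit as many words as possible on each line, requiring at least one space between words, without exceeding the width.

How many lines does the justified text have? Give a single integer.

Answer: 12

Derivation:
Line 1: ['chair', 'bright'] (min_width=12, slack=4)
Line 2: ['quickly', 'they'] (min_width=12, slack=4)
Line 3: ['that', 'curtain'] (min_width=12, slack=4)
Line 4: ['fish', 'to', 'diamond'] (min_width=15, slack=1)
Line 5: ['moon', 'rock', 'blue'] (min_width=14, slack=2)
Line 6: ['sea', 'it', 'letter'] (min_width=13, slack=3)
Line 7: ['robot', 'blue', 'clean'] (min_width=16, slack=0)
Line 8: ['at', 'tower', 'red', 'so'] (min_width=15, slack=1)
Line 9: ['small', 'train'] (min_width=11, slack=5)
Line 10: ['vector', 'butterfly'] (min_width=16, slack=0)
Line 11: ['island', 'fruit'] (min_width=12, slack=4)
Line 12: ['matrix'] (min_width=6, slack=10)
Total lines: 12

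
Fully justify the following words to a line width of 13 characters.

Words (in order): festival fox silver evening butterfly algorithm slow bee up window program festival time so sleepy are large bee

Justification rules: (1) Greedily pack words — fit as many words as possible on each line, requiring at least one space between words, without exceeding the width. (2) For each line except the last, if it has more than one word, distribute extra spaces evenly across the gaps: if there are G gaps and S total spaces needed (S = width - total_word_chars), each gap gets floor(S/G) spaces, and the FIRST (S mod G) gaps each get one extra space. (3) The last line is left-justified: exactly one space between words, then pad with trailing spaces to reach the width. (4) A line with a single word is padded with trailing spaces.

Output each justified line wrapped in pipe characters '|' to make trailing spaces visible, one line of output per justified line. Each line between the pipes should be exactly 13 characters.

Line 1: ['festival', 'fox'] (min_width=12, slack=1)
Line 2: ['silver'] (min_width=6, slack=7)
Line 3: ['evening'] (min_width=7, slack=6)
Line 4: ['butterfly'] (min_width=9, slack=4)
Line 5: ['algorithm'] (min_width=9, slack=4)
Line 6: ['slow', 'bee', 'up'] (min_width=11, slack=2)
Line 7: ['window'] (min_width=6, slack=7)
Line 8: ['program'] (min_width=7, slack=6)
Line 9: ['festival', 'time'] (min_width=13, slack=0)
Line 10: ['so', 'sleepy', 'are'] (min_width=13, slack=0)
Line 11: ['large', 'bee'] (min_width=9, slack=4)

Answer: |festival  fox|
|silver       |
|evening      |
|butterfly    |
|algorithm    |
|slow  bee  up|
|window       |
|program      |
|festival time|
|so sleepy are|
|large bee    |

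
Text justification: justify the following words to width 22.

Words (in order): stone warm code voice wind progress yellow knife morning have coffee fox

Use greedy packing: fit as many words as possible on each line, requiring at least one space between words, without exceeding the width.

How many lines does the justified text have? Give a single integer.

Answer: 4

Derivation:
Line 1: ['stone', 'warm', 'code', 'voice'] (min_width=21, slack=1)
Line 2: ['wind', 'progress', 'yellow'] (min_width=20, slack=2)
Line 3: ['knife', 'morning', 'have'] (min_width=18, slack=4)
Line 4: ['coffee', 'fox'] (min_width=10, slack=12)
Total lines: 4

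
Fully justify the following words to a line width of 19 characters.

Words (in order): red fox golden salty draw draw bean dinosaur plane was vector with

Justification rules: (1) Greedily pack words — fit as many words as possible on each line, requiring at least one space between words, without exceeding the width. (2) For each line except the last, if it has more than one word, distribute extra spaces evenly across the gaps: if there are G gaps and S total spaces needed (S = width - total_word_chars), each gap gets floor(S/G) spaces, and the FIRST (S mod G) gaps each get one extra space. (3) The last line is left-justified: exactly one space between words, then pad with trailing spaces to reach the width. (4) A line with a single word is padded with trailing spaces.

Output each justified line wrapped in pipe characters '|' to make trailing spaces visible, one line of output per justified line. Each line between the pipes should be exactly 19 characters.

Line 1: ['red', 'fox', 'golden'] (min_width=14, slack=5)
Line 2: ['salty', 'draw', 'draw'] (min_width=15, slack=4)
Line 3: ['bean', 'dinosaur', 'plane'] (min_width=19, slack=0)
Line 4: ['was', 'vector', 'with'] (min_width=15, slack=4)

Answer: |red    fox   golden|
|salty   draw   draw|
|bean dinosaur plane|
|was vector with    |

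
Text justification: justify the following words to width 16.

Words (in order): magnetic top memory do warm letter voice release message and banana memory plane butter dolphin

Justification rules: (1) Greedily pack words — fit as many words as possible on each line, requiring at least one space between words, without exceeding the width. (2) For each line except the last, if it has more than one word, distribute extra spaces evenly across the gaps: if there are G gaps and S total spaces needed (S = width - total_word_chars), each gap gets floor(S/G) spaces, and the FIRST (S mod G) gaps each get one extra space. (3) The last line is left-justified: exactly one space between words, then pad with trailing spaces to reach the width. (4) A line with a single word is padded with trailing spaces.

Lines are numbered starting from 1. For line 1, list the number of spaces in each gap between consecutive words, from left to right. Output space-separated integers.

Answer: 5

Derivation:
Line 1: ['magnetic', 'top'] (min_width=12, slack=4)
Line 2: ['memory', 'do', 'warm'] (min_width=14, slack=2)
Line 3: ['letter', 'voice'] (min_width=12, slack=4)
Line 4: ['release', 'message'] (min_width=15, slack=1)
Line 5: ['and', 'banana'] (min_width=10, slack=6)
Line 6: ['memory', 'plane'] (min_width=12, slack=4)
Line 7: ['butter', 'dolphin'] (min_width=14, slack=2)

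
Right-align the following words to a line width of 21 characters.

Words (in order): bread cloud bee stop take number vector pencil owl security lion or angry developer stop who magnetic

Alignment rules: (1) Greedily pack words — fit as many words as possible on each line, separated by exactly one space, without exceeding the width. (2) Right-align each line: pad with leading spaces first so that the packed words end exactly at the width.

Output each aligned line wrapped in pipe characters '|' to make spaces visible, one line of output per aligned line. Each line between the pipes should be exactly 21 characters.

Line 1: ['bread', 'cloud', 'bee', 'stop'] (min_width=20, slack=1)
Line 2: ['take', 'number', 'vector'] (min_width=18, slack=3)
Line 3: ['pencil', 'owl', 'security'] (min_width=19, slack=2)
Line 4: ['lion', 'or', 'angry'] (min_width=13, slack=8)
Line 5: ['developer', 'stop', 'who'] (min_width=18, slack=3)
Line 6: ['magnetic'] (min_width=8, slack=13)

Answer: | bread cloud bee stop|
|   take number vector|
|  pencil owl security|
|        lion or angry|
|   developer stop who|
|             magnetic|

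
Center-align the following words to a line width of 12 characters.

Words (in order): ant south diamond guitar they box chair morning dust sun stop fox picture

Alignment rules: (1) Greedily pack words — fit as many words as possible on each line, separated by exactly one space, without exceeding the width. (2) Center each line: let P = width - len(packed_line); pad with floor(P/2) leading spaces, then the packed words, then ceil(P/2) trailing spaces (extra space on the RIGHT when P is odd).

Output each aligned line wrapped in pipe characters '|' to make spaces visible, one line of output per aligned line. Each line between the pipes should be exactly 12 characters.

Line 1: ['ant', 'south'] (min_width=9, slack=3)
Line 2: ['diamond'] (min_width=7, slack=5)
Line 3: ['guitar', 'they'] (min_width=11, slack=1)
Line 4: ['box', 'chair'] (min_width=9, slack=3)
Line 5: ['morning', 'dust'] (min_width=12, slack=0)
Line 6: ['sun', 'stop', 'fox'] (min_width=12, slack=0)
Line 7: ['picture'] (min_width=7, slack=5)

Answer: | ant south  |
|  diamond   |
|guitar they |
| box chair  |
|morning dust|
|sun stop fox|
|  picture   |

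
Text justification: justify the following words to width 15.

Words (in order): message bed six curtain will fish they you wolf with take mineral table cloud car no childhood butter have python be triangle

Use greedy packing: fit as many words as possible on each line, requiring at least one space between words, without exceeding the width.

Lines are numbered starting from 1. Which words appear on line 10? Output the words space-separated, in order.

Line 1: ['message', 'bed', 'six'] (min_width=15, slack=0)
Line 2: ['curtain', 'will'] (min_width=12, slack=3)
Line 3: ['fish', 'they', 'you'] (min_width=13, slack=2)
Line 4: ['wolf', 'with', 'take'] (min_width=14, slack=1)
Line 5: ['mineral', 'table'] (min_width=13, slack=2)
Line 6: ['cloud', 'car', 'no'] (min_width=12, slack=3)
Line 7: ['childhood'] (min_width=9, slack=6)
Line 8: ['butter', 'have'] (min_width=11, slack=4)
Line 9: ['python', 'be'] (min_width=9, slack=6)
Line 10: ['triangle'] (min_width=8, slack=7)

Answer: triangle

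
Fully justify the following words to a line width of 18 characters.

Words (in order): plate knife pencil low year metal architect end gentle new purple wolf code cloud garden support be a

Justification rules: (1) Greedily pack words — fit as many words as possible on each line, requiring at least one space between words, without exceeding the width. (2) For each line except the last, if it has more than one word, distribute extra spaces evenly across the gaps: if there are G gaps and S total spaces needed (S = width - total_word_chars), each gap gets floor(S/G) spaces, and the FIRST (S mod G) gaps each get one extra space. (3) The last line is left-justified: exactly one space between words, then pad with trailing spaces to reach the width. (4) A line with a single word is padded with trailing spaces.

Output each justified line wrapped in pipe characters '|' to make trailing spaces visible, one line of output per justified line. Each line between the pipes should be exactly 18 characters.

Line 1: ['plate', 'knife', 'pencil'] (min_width=18, slack=0)
Line 2: ['low', 'year', 'metal'] (min_width=14, slack=4)
Line 3: ['architect', 'end'] (min_width=13, slack=5)
Line 4: ['gentle', 'new', 'purple'] (min_width=17, slack=1)
Line 5: ['wolf', 'code', 'cloud'] (min_width=15, slack=3)
Line 6: ['garden', 'support', 'be'] (min_width=17, slack=1)
Line 7: ['a'] (min_width=1, slack=17)

Answer: |plate knife pencil|
|low   year   metal|
|architect      end|
|gentle  new purple|
|wolf   code  cloud|
|garden  support be|
|a                 |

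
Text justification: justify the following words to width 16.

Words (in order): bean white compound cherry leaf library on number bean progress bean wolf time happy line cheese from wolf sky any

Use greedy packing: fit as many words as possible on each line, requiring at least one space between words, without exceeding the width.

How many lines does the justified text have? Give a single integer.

Answer: 8

Derivation:
Line 1: ['bean', 'white'] (min_width=10, slack=6)
Line 2: ['compound', 'cherry'] (min_width=15, slack=1)
Line 3: ['leaf', 'library', 'on'] (min_width=15, slack=1)
Line 4: ['number', 'bean'] (min_width=11, slack=5)
Line 5: ['progress', 'bean'] (min_width=13, slack=3)
Line 6: ['wolf', 'time', 'happy'] (min_width=15, slack=1)
Line 7: ['line', 'cheese', 'from'] (min_width=16, slack=0)
Line 8: ['wolf', 'sky', 'any'] (min_width=12, slack=4)
Total lines: 8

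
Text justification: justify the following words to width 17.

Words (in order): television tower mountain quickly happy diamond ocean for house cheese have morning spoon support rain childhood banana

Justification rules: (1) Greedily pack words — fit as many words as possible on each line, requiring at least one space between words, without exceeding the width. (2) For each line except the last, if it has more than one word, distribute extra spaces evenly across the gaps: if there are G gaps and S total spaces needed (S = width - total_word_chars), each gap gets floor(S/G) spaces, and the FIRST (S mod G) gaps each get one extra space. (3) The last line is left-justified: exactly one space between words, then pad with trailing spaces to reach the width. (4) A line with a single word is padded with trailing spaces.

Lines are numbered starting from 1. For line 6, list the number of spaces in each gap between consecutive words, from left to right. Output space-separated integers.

Answer: 5

Derivation:
Line 1: ['television', 'tower'] (min_width=16, slack=1)
Line 2: ['mountain', 'quickly'] (min_width=16, slack=1)
Line 3: ['happy', 'diamond'] (min_width=13, slack=4)
Line 4: ['ocean', 'for', 'house'] (min_width=15, slack=2)
Line 5: ['cheese', 'have'] (min_width=11, slack=6)
Line 6: ['morning', 'spoon'] (min_width=13, slack=4)
Line 7: ['support', 'rain'] (min_width=12, slack=5)
Line 8: ['childhood', 'banana'] (min_width=16, slack=1)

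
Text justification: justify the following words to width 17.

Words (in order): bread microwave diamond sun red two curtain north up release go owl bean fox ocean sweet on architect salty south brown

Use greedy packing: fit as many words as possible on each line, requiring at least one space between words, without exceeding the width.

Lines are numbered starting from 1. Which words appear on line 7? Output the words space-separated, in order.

Answer: architect salty

Derivation:
Line 1: ['bread', 'microwave'] (min_width=15, slack=2)
Line 2: ['diamond', 'sun', 'red'] (min_width=15, slack=2)
Line 3: ['two', 'curtain', 'north'] (min_width=17, slack=0)
Line 4: ['up', 'release', 'go', 'owl'] (min_width=17, slack=0)
Line 5: ['bean', 'fox', 'ocean'] (min_width=14, slack=3)
Line 6: ['sweet', 'on'] (min_width=8, slack=9)
Line 7: ['architect', 'salty'] (min_width=15, slack=2)
Line 8: ['south', 'brown'] (min_width=11, slack=6)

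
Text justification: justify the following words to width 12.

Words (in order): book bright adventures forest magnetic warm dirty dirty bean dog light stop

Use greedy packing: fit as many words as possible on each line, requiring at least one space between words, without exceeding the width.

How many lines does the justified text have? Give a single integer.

Answer: 8

Derivation:
Line 1: ['book', 'bright'] (min_width=11, slack=1)
Line 2: ['adventures'] (min_width=10, slack=2)
Line 3: ['forest'] (min_width=6, slack=6)
Line 4: ['magnetic'] (min_width=8, slack=4)
Line 5: ['warm', 'dirty'] (min_width=10, slack=2)
Line 6: ['dirty', 'bean'] (min_width=10, slack=2)
Line 7: ['dog', 'light'] (min_width=9, slack=3)
Line 8: ['stop'] (min_width=4, slack=8)
Total lines: 8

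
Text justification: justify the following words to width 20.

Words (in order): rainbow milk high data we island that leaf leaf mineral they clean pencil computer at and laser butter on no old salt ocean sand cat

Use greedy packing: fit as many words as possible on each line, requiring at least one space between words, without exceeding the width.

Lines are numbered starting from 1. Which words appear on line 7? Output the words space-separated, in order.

Answer: old salt ocean sand

Derivation:
Line 1: ['rainbow', 'milk', 'high'] (min_width=17, slack=3)
Line 2: ['data', 'we', 'island', 'that'] (min_width=19, slack=1)
Line 3: ['leaf', 'leaf', 'mineral'] (min_width=17, slack=3)
Line 4: ['they', 'clean', 'pencil'] (min_width=17, slack=3)
Line 5: ['computer', 'at', 'and'] (min_width=15, slack=5)
Line 6: ['laser', 'butter', 'on', 'no'] (min_width=18, slack=2)
Line 7: ['old', 'salt', 'ocean', 'sand'] (min_width=19, slack=1)
Line 8: ['cat'] (min_width=3, slack=17)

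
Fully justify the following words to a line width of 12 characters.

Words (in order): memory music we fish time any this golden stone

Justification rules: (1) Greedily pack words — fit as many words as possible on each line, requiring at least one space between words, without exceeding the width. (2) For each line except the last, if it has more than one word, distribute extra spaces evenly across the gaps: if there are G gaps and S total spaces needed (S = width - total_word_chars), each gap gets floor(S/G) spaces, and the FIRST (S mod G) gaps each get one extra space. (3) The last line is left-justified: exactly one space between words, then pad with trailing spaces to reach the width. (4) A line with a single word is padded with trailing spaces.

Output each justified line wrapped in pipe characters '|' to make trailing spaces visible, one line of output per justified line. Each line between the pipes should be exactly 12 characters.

Line 1: ['memory', 'music'] (min_width=12, slack=0)
Line 2: ['we', 'fish', 'time'] (min_width=12, slack=0)
Line 3: ['any', 'this'] (min_width=8, slack=4)
Line 4: ['golden', 'stone'] (min_width=12, slack=0)

Answer: |memory music|
|we fish time|
|any     this|
|golden stone|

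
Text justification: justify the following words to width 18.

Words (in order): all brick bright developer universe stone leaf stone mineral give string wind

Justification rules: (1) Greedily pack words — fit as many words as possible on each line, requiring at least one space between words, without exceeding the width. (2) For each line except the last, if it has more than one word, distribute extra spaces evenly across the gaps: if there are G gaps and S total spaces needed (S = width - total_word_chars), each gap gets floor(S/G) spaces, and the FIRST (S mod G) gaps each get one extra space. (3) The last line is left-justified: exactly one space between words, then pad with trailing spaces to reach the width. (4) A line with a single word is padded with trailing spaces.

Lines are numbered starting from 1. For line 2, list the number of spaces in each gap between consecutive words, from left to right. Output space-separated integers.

Line 1: ['all', 'brick', 'bright'] (min_width=16, slack=2)
Line 2: ['developer', 'universe'] (min_width=18, slack=0)
Line 3: ['stone', 'leaf', 'stone'] (min_width=16, slack=2)
Line 4: ['mineral', 'give'] (min_width=12, slack=6)
Line 5: ['string', 'wind'] (min_width=11, slack=7)

Answer: 1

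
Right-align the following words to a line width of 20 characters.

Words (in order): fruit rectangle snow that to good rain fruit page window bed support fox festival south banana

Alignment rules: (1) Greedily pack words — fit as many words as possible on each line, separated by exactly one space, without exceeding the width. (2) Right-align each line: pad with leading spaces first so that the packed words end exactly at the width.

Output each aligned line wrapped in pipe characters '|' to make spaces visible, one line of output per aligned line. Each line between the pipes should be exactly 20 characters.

Line 1: ['fruit', 'rectangle', 'snow'] (min_width=20, slack=0)
Line 2: ['that', 'to', 'good', 'rain'] (min_width=17, slack=3)
Line 3: ['fruit', 'page', 'window'] (min_width=17, slack=3)
Line 4: ['bed', 'support', 'fox'] (min_width=15, slack=5)
Line 5: ['festival', 'south'] (min_width=14, slack=6)
Line 6: ['banana'] (min_width=6, slack=14)

Answer: |fruit rectangle snow|
|   that to good rain|
|   fruit page window|
|     bed support fox|
|      festival south|
|              banana|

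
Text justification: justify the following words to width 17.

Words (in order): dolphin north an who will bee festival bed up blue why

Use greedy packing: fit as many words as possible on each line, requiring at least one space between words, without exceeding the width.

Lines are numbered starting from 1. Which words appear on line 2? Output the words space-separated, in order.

Answer: who will bee

Derivation:
Line 1: ['dolphin', 'north', 'an'] (min_width=16, slack=1)
Line 2: ['who', 'will', 'bee'] (min_width=12, slack=5)
Line 3: ['festival', 'bed', 'up'] (min_width=15, slack=2)
Line 4: ['blue', 'why'] (min_width=8, slack=9)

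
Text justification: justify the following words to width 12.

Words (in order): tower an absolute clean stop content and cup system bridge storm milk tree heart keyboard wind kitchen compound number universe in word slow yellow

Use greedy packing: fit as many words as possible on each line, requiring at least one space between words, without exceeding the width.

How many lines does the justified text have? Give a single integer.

Line 1: ['tower', 'an'] (min_width=8, slack=4)
Line 2: ['absolute'] (min_width=8, slack=4)
Line 3: ['clean', 'stop'] (min_width=10, slack=2)
Line 4: ['content', 'and'] (min_width=11, slack=1)
Line 5: ['cup', 'system'] (min_width=10, slack=2)
Line 6: ['bridge', 'storm'] (min_width=12, slack=0)
Line 7: ['milk', 'tree'] (min_width=9, slack=3)
Line 8: ['heart'] (min_width=5, slack=7)
Line 9: ['keyboard'] (min_width=8, slack=4)
Line 10: ['wind', 'kitchen'] (min_width=12, slack=0)
Line 11: ['compound'] (min_width=8, slack=4)
Line 12: ['number'] (min_width=6, slack=6)
Line 13: ['universe', 'in'] (min_width=11, slack=1)
Line 14: ['word', 'slow'] (min_width=9, slack=3)
Line 15: ['yellow'] (min_width=6, slack=6)
Total lines: 15

Answer: 15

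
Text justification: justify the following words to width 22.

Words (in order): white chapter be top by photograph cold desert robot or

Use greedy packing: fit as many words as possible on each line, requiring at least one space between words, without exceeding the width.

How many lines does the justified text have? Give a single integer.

Line 1: ['white', 'chapter', 'be', 'top'] (min_width=20, slack=2)
Line 2: ['by', 'photograph', 'cold'] (min_width=18, slack=4)
Line 3: ['desert', 'robot', 'or'] (min_width=15, slack=7)
Total lines: 3

Answer: 3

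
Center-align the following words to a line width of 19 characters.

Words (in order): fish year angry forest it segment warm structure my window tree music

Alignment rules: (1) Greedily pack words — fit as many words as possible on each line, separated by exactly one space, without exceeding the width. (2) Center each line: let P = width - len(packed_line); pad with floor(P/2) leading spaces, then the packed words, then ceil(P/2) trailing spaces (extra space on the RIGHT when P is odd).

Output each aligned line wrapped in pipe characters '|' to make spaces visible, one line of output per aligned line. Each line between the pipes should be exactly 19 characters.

Answer: |  fish year angry  |
| forest it segment |
| warm structure my |
| window tree music |

Derivation:
Line 1: ['fish', 'year', 'angry'] (min_width=15, slack=4)
Line 2: ['forest', 'it', 'segment'] (min_width=17, slack=2)
Line 3: ['warm', 'structure', 'my'] (min_width=17, slack=2)
Line 4: ['window', 'tree', 'music'] (min_width=17, slack=2)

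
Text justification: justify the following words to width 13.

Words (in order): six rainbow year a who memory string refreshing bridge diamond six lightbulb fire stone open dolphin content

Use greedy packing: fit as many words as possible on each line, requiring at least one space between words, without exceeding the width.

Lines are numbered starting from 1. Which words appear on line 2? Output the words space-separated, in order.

Line 1: ['six', 'rainbow'] (min_width=11, slack=2)
Line 2: ['year', 'a', 'who'] (min_width=10, slack=3)
Line 3: ['memory', 'string'] (min_width=13, slack=0)
Line 4: ['refreshing'] (min_width=10, slack=3)
Line 5: ['bridge'] (min_width=6, slack=7)
Line 6: ['diamond', 'six'] (min_width=11, slack=2)
Line 7: ['lightbulb'] (min_width=9, slack=4)
Line 8: ['fire', 'stone'] (min_width=10, slack=3)
Line 9: ['open', 'dolphin'] (min_width=12, slack=1)
Line 10: ['content'] (min_width=7, slack=6)

Answer: year a who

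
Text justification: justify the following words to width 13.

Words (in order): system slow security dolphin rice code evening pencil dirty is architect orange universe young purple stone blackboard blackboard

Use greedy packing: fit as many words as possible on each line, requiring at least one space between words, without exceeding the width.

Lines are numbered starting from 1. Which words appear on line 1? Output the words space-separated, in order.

Answer: system slow

Derivation:
Line 1: ['system', 'slow'] (min_width=11, slack=2)
Line 2: ['security'] (min_width=8, slack=5)
Line 3: ['dolphin', 'rice'] (min_width=12, slack=1)
Line 4: ['code', 'evening'] (min_width=12, slack=1)
Line 5: ['pencil', 'dirty'] (min_width=12, slack=1)
Line 6: ['is', 'architect'] (min_width=12, slack=1)
Line 7: ['orange'] (min_width=6, slack=7)
Line 8: ['universe'] (min_width=8, slack=5)
Line 9: ['young', 'purple'] (min_width=12, slack=1)
Line 10: ['stone'] (min_width=5, slack=8)
Line 11: ['blackboard'] (min_width=10, slack=3)
Line 12: ['blackboard'] (min_width=10, slack=3)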